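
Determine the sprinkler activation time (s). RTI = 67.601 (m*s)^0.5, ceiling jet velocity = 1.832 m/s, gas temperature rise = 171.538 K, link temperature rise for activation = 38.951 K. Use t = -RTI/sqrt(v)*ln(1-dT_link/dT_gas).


dT_link/dT_gas = 0.22707
ln(1 - 0.22707) = -0.25757
t = -67.601 / sqrt(1.832) * -0.25757 = 12.864 s

12.864 s


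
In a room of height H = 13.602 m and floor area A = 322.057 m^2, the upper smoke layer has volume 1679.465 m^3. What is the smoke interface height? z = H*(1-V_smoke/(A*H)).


V/(A*H) = 0.38339
1 - 0.38339 = 0.61661
z = 13.602 * 0.61661 = 8.3872 m

8.3872 m


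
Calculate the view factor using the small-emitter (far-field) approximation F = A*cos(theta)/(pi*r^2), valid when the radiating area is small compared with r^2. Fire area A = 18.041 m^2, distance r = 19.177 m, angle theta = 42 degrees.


cos(42 deg) = 0.74314
pi*r^2 = 1155.3
F = 18.041 * 0.74314 / 1155.3 = 0.011604

0.011604


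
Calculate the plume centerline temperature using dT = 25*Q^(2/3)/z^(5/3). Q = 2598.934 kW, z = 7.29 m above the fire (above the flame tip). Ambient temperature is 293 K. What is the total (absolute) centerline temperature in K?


Q^(2/3) = 189.03
z^(5/3) = 27.408
dT = 25 * 189.03 / 27.408 = 172.42 K
T = 293 + 172.42 = 465.42 K

465.42 K


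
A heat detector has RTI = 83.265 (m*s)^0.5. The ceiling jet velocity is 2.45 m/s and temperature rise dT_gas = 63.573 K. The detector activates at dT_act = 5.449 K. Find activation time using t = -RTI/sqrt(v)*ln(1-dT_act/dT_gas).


dT_act/dT_gas = 0.085712
ln(1 - 0.085712) = -0.089610
t = -83.265 / sqrt(2.45) * -0.089610 = 4.7669 s

4.7669 s


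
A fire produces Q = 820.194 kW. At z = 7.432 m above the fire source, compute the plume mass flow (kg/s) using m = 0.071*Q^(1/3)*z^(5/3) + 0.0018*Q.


Q^(1/3) = 9.3606
z^(5/3) = 28.304
First term = 0.071 * 9.3606 * 28.304 = 18.811
Second term = 0.0018 * 820.194 = 1.4763
m = 20.287 kg/s

20.287 kg/s


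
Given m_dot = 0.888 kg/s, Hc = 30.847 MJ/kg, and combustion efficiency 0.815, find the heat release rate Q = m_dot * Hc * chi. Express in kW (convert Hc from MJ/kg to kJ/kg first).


Hc = 30.847 MJ/kg = 30.847 * 1000 kJ/kg = 30847 kJ/kg
Q = 0.888 kg/s * 30847 kJ/kg * 0.815 = 22325 kW

22325 kW


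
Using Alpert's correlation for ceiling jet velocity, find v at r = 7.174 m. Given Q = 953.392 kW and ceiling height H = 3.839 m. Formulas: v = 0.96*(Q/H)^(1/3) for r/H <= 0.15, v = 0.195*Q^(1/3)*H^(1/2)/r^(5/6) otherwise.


r/H = 7.174 / 3.839 = 1.8687
r/H > 0.15, so v = 0.195*Q^(1/3)*H^(1/2)/r^(5/6)
Q^(1/3) = 9.8422
H^(1/2) = 1.9593
r^(5/6) = 5.1658
v = 0.195 * 9.8422 * 1.9593 / 5.1658 = 0.72795 m/s

0.72795 m/s


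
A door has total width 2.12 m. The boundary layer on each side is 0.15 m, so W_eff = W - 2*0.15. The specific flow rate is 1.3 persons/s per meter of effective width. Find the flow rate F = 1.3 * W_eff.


W_eff = 2.12 - 0.30 = 1.82 m
F = 1.3 * 1.82 = 2.366 persons/s

2.366 persons/s


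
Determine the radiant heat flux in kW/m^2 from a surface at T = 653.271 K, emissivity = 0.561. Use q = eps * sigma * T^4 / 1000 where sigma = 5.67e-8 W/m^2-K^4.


T^4 = 1.8213e+11
q = 0.561 * 5.67e-8 * 1.8213e+11 / 1000 = 5.7932 kW/m^2

5.7932 kW/m^2


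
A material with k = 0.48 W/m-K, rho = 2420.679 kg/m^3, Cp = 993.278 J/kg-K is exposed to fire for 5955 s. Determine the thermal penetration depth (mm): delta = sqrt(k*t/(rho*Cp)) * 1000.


alpha = 0.48 / (2420.679 * 993.278) = 1.9963e-07 m^2/s
alpha * t = 0.0011888
delta = sqrt(0.0011888) * 1000 = 34.479 mm

34.479 mm


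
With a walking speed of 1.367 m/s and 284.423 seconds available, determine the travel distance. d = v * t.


d = 1.367 * 284.423 = 388.81 m

388.81 m


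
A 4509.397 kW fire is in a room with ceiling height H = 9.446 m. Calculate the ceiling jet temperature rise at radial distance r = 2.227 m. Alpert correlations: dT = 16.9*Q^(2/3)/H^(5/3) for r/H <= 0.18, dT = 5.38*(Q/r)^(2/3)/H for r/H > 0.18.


r/H = 2.227 / 9.446 = 0.23576
r/H > 0.18, so dT = 5.38*(Q/r)^(2/3)/H
Q/r = 2024.9
(Q/r)^(2/3) = 160.05
dT = 5.38 * 160.05 / 9.446 = 91.159 K

91.159 K


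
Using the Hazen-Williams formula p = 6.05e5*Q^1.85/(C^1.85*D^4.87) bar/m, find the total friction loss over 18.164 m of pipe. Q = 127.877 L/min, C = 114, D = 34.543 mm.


Q^1.85 = 7898.9
C^1.85 = 6386.7
D^4.87 = 3.1032e+07
p/m = 0.024112 bar/m
p_total = 0.024112 * 18.164 = 0.43797 bar

0.43797 bar


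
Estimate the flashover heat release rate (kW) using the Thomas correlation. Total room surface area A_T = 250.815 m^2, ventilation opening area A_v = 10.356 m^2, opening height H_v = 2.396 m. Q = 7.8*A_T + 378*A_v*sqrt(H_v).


7.8*A_T = 1956.357
sqrt(H_v) = 1.5479
378*A_v*sqrt(H_v) = 6059.4
Q = 1956.357 + 6059.4 = 8015.7 kW

8015.7 kW


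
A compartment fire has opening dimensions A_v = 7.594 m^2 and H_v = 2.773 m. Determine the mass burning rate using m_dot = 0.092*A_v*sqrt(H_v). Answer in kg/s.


sqrt(H_v) = 1.6652
m_dot = 0.092 * 7.594 * 1.6652 = 1.1634 kg/s

1.1634 kg/s


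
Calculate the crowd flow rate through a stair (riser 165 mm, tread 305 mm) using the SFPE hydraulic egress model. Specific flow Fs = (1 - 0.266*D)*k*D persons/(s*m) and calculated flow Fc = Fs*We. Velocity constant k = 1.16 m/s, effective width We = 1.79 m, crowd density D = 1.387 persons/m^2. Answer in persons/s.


1 - 0.266*D = 1 - 0.266*1.387 = 0.63106
Fs = 0.63106 * 1.16 * 1.387 = 1.0153 persons/(s*m)
Fc = 1.0153 * 1.79 = 1.8174 persons/s

1.8174 persons/s


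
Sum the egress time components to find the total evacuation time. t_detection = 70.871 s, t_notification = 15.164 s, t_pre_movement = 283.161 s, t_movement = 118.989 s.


Total = 70.871 + 15.164 + 283.161 + 118.989 = 488.185 s

488.185 s


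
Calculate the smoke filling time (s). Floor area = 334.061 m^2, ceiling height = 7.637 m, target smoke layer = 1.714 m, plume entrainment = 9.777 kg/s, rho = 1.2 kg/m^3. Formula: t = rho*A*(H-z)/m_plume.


H - z = 5.923 m
t = 1.2 * 334.061 * 5.923 / 9.777 = 242.85 s

242.85 s


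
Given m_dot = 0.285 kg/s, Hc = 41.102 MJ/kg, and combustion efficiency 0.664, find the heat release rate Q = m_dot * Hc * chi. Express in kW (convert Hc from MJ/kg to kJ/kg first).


Hc = 41.102 MJ/kg = 41.102 * 1000 kJ/kg = 41102 kJ/kg
Q = 0.285 kg/s * 41102 kJ/kg * 0.664 = 7778.1 kW

7778.1 kW


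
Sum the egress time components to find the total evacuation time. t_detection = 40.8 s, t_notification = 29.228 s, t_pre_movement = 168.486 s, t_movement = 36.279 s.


Total = 40.8 + 29.228 + 168.486 + 36.279 = 274.793 s

274.793 s


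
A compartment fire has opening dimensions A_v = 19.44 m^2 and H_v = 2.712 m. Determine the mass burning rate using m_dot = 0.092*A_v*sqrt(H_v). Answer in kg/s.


sqrt(H_v) = 1.6468
m_dot = 0.092 * 19.44 * 1.6468 = 2.9453 kg/s

2.9453 kg/s


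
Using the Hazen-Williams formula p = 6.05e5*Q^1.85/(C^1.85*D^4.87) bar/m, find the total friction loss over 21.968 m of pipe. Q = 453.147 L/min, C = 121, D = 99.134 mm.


Q^1.85 = 82043
C^1.85 = 7131.0
D^4.87 = 5.2675e+09
p/m = 0.0013214 bar/m
p_total = 0.0013214 * 21.968 = 0.029029 bar

0.029029 bar


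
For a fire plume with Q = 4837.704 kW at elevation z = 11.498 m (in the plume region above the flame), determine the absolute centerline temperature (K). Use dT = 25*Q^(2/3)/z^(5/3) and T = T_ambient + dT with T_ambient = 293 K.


Q^(2/3) = 286.04
z^(5/3) = 58.574
dT = 25 * 286.04 / 58.574 = 122.09 K
T = 293 + 122.09 = 415.09 K

415.09 K


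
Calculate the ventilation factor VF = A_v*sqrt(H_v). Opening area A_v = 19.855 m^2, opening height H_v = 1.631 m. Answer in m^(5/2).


sqrt(H_v) = 1.2771
VF = 19.855 * 1.2771 = 25.357 m^(5/2)

25.357 m^(5/2)


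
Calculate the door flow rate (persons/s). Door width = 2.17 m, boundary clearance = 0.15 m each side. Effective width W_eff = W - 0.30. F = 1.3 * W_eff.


W_eff = 2.17 - 0.30 = 1.87 m
F = 1.3 * 1.87 = 2.431 persons/s

2.431 persons/s


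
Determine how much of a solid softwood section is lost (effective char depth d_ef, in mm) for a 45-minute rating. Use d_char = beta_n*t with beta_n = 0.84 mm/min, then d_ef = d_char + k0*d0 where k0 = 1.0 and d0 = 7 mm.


d_char = 0.84 * 45 = 37.8 mm
d_ef = 37.8 + 1.0*7 = 44.8 mm

44.8 mm


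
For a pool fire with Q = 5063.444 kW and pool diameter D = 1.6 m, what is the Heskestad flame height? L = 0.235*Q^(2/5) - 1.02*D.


Q^(2/5) = 30.323
0.235 * Q^(2/5) = 7.1260
1.02 * D = 1.632
L = 5.4940 m

5.4940 m


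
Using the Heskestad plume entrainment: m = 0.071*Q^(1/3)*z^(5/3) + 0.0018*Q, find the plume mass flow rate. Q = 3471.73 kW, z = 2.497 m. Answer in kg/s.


Q^(1/3) = 15.142
z^(5/3) = 4.5958
First term = 0.071 * 15.142 * 4.5958 = 4.9409
Second term = 0.0018 * 3471.73 = 6.2491
m = 11.190 kg/s

11.190 kg/s


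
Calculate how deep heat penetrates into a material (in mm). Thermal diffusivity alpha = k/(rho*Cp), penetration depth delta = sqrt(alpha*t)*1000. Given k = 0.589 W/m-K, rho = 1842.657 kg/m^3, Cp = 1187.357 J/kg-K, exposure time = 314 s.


alpha = 0.589 / (1842.657 * 1187.357) = 2.6921e-07 m^2/s
alpha * t = 8.4532e-05
delta = sqrt(8.4532e-05) * 1000 = 9.1941 mm

9.1941 mm


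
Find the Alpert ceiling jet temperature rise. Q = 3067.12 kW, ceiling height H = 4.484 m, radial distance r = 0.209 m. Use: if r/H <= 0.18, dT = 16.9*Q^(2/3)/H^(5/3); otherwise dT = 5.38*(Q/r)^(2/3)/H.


r/H = 0.209 / 4.484 = 0.046610
r/H <= 0.18, so dT = 16.9*Q^(2/3)/H^(5/3)
Q^(2/3) = 211.10
H^(5/3) = 12.193
dT = 16.9 * 211.10 / 12.193 = 292.59 K

292.59 K


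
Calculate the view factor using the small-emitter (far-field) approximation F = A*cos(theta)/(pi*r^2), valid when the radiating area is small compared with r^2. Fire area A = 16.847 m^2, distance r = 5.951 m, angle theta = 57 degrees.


cos(57 deg) = 0.54464
pi*r^2 = 111.26
F = 16.847 * 0.54464 / 111.26 = 0.082471

0.082471


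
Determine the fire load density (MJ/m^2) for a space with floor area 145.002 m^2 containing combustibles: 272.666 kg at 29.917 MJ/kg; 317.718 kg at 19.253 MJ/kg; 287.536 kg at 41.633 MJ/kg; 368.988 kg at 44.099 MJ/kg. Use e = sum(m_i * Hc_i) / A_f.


Total energy = 272.666*29.917 + 317.718*19.253 + 287.536*41.633 + 368.988*44.099
= 8157.349 + 6117.025 + 11970.99 + 16272.00
= 42517.36 MJ
e = 42517.36 / 145.002 = 293.22 MJ/m^2

293.22 MJ/m^2


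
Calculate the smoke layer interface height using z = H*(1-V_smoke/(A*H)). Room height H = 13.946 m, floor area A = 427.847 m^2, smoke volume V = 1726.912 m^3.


V/(A*H) = 0.28942
1 - 0.28942 = 0.71058
z = 13.946 * 0.71058 = 9.9097 m

9.9097 m


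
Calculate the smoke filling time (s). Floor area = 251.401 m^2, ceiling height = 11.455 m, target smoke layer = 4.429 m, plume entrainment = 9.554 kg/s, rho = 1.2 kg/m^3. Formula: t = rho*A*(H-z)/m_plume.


H - z = 7.026 m
t = 1.2 * 251.401 * 7.026 / 9.554 = 221.86 s

221.86 s


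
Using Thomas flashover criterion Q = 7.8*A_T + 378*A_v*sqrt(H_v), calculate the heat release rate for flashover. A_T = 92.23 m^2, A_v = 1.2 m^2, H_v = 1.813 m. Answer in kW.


7.8*A_T = 719.394
sqrt(H_v) = 1.3465
378*A_v*sqrt(H_v) = 610.76
Q = 719.394 + 610.76 = 1330.2 kW

1330.2 kW


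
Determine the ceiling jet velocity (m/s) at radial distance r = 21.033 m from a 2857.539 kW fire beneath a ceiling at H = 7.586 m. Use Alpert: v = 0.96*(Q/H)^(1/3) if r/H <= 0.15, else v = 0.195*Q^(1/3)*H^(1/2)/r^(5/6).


r/H = 21.033 / 7.586 = 2.7726
r/H > 0.15, so v = 0.195*Q^(1/3)*H^(1/2)/r^(5/6)
Q^(1/3) = 14.190
H^(1/2) = 2.7543
r^(5/6) = 12.660
v = 0.195 * 14.190 * 2.7543 / 12.660 = 0.60203 m/s

0.60203 m/s


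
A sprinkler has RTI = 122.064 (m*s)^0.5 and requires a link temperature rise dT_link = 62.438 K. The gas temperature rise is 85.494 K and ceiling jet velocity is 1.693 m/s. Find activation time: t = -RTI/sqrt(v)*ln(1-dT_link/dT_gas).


dT_link/dT_gas = 0.73032
ln(1 - 0.73032) = -1.3105
t = -122.064 / sqrt(1.693) * -1.3105 = 122.94 s

122.94 s


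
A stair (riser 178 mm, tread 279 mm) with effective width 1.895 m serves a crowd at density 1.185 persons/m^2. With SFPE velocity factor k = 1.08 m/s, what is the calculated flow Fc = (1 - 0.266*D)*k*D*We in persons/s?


1 - 0.266*D = 1 - 0.266*1.185 = 0.68479
Fs = 0.68479 * 1.08 * 1.185 = 0.87639 persons/(s*m)
Fc = 0.87639 * 1.895 = 1.6608 persons/s

1.6608 persons/s


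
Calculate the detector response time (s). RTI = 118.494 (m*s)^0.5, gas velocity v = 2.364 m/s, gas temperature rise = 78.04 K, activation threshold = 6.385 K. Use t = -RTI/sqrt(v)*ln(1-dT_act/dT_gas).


dT_act/dT_gas = 0.081817
ln(1 - 0.081817) = -0.085359
t = -118.494 / sqrt(2.364) * -0.085359 = 6.5784 s

6.5784 s


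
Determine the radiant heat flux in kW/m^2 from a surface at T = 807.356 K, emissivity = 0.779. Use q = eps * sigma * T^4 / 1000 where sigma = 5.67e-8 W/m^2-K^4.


T^4 = 4.2487e+11
q = 0.779 * 5.67e-8 * 4.2487e+11 / 1000 = 18.766 kW/m^2

18.766 kW/m^2


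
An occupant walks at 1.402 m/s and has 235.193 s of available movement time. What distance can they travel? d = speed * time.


d = 1.402 * 235.193 = 329.74 m

329.74 m


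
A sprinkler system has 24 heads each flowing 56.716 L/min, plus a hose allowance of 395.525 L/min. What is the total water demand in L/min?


Sprinkler demand = 24 * 56.716 = 1361.184 L/min
Total = 1361.184 + 395.525 = 1756.709 L/min

1756.709 L/min


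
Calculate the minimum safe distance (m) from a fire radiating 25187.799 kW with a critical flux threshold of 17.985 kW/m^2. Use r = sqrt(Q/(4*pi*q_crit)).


4*pi*q_crit = 226.01
Q/(4*pi*q_crit) = 111.45
r = sqrt(111.45) = 10.557 m

10.557 m


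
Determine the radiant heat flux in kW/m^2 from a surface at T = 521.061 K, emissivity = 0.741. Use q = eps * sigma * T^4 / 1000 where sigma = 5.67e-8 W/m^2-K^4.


T^4 = 7.3715e+10
q = 0.741 * 5.67e-8 * 7.3715e+10 / 1000 = 3.0971 kW/m^2

3.0971 kW/m^2


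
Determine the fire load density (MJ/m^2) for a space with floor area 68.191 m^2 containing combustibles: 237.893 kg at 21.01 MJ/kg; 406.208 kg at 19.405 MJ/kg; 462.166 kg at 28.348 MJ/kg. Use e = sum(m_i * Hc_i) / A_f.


Total energy = 237.893*21.01 + 406.208*19.405 + 462.166*28.348
= 4998.132 + 7882.466 + 13101.48
= 25982.08 MJ
e = 25982.08 / 68.191 = 381.02 MJ/m^2

381.02 MJ/m^2


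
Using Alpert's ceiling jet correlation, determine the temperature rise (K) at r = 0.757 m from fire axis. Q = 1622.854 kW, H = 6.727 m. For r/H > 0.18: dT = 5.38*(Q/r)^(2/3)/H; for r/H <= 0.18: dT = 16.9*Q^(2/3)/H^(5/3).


r/H = 0.757 / 6.727 = 0.11253
r/H <= 0.18, so dT = 16.9*Q^(2/3)/H^(5/3)
Q^(2/3) = 138.10
H^(5/3) = 23.972
dT = 16.9 * 138.10 / 23.972 = 97.358 K

97.358 K


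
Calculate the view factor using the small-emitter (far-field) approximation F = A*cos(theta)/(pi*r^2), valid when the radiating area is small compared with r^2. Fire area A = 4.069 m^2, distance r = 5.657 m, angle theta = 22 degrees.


cos(22 deg) = 0.92718
pi*r^2 = 100.54
F = 4.069 * 0.92718 / 100.54 = 0.037526

0.037526


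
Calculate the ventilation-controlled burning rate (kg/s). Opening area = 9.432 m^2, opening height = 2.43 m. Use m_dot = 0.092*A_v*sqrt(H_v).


sqrt(H_v) = 1.5588
m_dot = 0.092 * 9.432 * 1.5588 = 1.3527 kg/s

1.3527 kg/s


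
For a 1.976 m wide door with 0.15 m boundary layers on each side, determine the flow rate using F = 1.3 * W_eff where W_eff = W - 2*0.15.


W_eff = 1.976 - 0.30 = 1.676 m
F = 1.3 * 1.676 = 2.1788 persons/s

2.1788 persons/s


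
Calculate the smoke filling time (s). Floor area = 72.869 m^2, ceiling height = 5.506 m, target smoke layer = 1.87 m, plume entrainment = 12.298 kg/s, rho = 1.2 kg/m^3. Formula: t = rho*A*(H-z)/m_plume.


H - z = 3.636 m
t = 1.2 * 72.869 * 3.636 / 12.298 = 25.853 s

25.853 s


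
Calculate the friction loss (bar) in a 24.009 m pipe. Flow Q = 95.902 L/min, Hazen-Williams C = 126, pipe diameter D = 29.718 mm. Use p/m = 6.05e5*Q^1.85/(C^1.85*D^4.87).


Q^1.85 = 4638.5
C^1.85 = 7685.7
D^4.87 = 1.4914e+07
p/m = 0.024482 bar/m
p_total = 0.024482 * 24.009 = 0.58779 bar

0.58779 bar


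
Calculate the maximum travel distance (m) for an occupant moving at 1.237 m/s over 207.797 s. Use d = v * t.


d = 1.237 * 207.797 = 257.04 m

257.04 m


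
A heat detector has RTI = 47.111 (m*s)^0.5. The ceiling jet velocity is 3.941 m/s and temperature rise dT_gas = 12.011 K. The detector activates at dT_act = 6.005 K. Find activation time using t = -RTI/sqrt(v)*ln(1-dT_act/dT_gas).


dT_act/dT_gas = 0.49996
ln(1 - 0.49996) = -0.69306
t = -47.111 / sqrt(3.941) * -0.69306 = 16.447 s

16.447 s


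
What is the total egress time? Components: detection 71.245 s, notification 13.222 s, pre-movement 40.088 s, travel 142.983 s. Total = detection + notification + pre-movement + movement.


Total = 71.245 + 13.222 + 40.088 + 142.983 = 267.538 s

267.538 s


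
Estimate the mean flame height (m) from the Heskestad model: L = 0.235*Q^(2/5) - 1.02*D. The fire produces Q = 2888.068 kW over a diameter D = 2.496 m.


Q^(2/5) = 24.224
0.235 * Q^(2/5) = 5.6926
1.02 * D = 2.5459
L = 3.1467 m

3.1467 m


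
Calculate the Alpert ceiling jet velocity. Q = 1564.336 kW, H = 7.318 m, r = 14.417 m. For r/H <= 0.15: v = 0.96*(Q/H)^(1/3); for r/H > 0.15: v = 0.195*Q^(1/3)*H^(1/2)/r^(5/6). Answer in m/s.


r/H = 14.417 / 7.318 = 1.9701
r/H > 0.15, so v = 0.195*Q^(1/3)*H^(1/2)/r^(5/6)
Q^(1/3) = 11.609
H^(1/2) = 2.7052
r^(5/6) = 9.2412
v = 0.195 * 11.609 * 2.7052 / 9.2412 = 0.66264 m/s

0.66264 m/s


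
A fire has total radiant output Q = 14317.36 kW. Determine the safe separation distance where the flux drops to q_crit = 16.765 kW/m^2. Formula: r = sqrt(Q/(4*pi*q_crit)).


4*pi*q_crit = 210.68
Q/(4*pi*q_crit) = 67.959
r = sqrt(67.959) = 8.2437 m

8.2437 m


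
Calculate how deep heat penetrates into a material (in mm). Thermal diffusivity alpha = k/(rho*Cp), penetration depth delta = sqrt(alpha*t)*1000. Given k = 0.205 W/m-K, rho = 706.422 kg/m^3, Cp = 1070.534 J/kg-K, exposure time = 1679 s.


alpha = 0.205 / (706.422 * 1070.534) = 2.7107e-07 m^2/s
alpha * t = 0.00045513
delta = sqrt(0.00045513) * 1000 = 21.334 mm

21.334 mm


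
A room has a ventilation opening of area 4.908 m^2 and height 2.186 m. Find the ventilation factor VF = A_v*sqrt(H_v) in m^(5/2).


sqrt(H_v) = 1.4785
VF = 4.908 * 1.4785 = 7.2565 m^(5/2)

7.2565 m^(5/2)


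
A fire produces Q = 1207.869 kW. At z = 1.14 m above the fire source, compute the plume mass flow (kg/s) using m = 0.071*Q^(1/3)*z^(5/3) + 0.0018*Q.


Q^(1/3) = 10.650
z^(5/3) = 1.2441
First term = 0.071 * 10.650 * 1.2441 = 0.94068
Second term = 0.0018 * 1207.869 = 2.1742
m = 3.1148 kg/s

3.1148 kg/s


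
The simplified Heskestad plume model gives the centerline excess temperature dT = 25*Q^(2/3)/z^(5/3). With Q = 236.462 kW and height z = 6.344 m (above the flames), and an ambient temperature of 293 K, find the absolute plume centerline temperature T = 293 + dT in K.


Q^(2/3) = 38.239
z^(5/3) = 21.741
dT = 25 * 38.239 / 21.741 = 43.972 K
T = 293 + 43.972 = 336.97 K

336.97 K


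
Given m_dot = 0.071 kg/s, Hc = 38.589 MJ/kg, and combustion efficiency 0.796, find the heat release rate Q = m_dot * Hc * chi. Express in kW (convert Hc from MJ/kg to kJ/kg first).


Hc = 38.589 MJ/kg = 38.589 * 1000 kJ/kg = 38589 kJ/kg
Q = 0.071 kg/s * 38589 kJ/kg * 0.796 = 2180.9 kW

2180.9 kW


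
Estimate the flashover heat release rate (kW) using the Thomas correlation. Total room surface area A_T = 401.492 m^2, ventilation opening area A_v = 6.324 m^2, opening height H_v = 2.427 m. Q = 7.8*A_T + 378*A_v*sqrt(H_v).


7.8*A_T = 3131.6
sqrt(H_v) = 1.5579
378*A_v*sqrt(H_v) = 3724.1
Q = 3131.6 + 3724.1 = 6855.7 kW

6855.7 kW


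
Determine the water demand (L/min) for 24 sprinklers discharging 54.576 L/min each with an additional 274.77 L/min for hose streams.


Sprinkler demand = 24 * 54.576 = 1309.824 L/min
Total = 1309.824 + 274.77 = 1584.594 L/min

1584.594 L/min


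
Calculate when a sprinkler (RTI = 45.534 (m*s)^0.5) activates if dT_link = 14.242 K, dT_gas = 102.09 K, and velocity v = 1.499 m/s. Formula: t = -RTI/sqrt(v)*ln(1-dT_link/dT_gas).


dT_link/dT_gas = 0.13950
ln(1 - 0.13950) = -0.15025
t = -45.534 / sqrt(1.499) * -0.15025 = 5.5878 s

5.5878 s


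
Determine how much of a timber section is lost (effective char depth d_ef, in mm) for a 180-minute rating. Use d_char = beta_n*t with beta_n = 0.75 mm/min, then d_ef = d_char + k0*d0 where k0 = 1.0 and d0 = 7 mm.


d_char = 0.75 * 180 = 135 mm
d_ef = 135 + 1.0*7 = 142 mm

142 mm


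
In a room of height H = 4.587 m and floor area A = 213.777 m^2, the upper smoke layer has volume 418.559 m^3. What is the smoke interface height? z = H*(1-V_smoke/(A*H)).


V/(A*H) = 0.42684
1 - 0.42684 = 0.57316
z = 4.587 * 0.57316 = 2.6291 m

2.6291 m


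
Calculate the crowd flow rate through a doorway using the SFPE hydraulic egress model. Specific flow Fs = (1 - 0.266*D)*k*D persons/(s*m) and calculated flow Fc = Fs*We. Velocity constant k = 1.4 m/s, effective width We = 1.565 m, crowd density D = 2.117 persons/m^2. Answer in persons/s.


1 - 0.266*D = 1 - 0.266*2.117 = 0.43688
Fs = 0.43688 * 1.4 * 2.117 = 1.2948 persons/(s*m)
Fc = 1.2948 * 1.565 = 2.0264 persons/s

2.0264 persons/s


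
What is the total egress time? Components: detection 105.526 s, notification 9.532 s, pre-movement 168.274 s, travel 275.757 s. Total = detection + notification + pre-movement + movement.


Total = 105.526 + 9.532 + 168.274 + 275.757 = 559.089 s

559.089 s


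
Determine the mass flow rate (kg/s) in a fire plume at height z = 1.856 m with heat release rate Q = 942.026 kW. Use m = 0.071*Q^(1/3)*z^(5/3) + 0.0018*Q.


Q^(1/3) = 9.8029
z^(5/3) = 2.8030
First term = 0.071 * 9.8029 * 2.8030 = 1.9509
Second term = 0.0018 * 942.026 = 1.6956
m = 3.6466 kg/s

3.6466 kg/s


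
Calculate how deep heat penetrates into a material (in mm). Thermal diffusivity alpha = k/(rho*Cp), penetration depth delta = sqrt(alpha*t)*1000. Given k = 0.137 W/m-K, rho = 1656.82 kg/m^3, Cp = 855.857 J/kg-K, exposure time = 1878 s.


alpha = 0.137 / (1656.82 * 855.857) = 9.6615e-08 m^2/s
alpha * t = 0.00018144
delta = sqrt(0.00018144) * 1000 = 13.470 mm

13.470 mm


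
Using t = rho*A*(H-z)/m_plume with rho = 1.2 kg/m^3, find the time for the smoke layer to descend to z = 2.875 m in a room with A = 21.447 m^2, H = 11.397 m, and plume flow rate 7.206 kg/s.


H - z = 8.522 m
t = 1.2 * 21.447 * 8.522 / 7.206 = 30.437 s

30.437 s


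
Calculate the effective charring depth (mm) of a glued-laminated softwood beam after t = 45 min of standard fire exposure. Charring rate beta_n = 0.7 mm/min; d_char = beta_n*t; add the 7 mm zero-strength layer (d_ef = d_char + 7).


d_char = 0.7 * 45 = 31.5 mm
d_ef = 31.5 + 1.0*7 = 38.5 mm

38.5 mm


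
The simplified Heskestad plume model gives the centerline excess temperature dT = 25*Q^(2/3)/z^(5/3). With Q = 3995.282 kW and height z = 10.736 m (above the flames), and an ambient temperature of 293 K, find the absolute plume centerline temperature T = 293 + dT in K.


Q^(2/3) = 251.79
z^(5/3) = 52.248
dT = 25 * 251.79 / 52.248 = 120.48 K
T = 293 + 120.48 = 413.48 K

413.48 K


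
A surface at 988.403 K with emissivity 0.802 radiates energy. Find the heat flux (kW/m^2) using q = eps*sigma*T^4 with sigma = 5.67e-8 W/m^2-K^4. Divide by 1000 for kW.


T^4 = 9.5441e+11
q = 0.802 * 5.67e-8 * 9.5441e+11 / 1000 = 43.400 kW/m^2

43.400 kW/m^2


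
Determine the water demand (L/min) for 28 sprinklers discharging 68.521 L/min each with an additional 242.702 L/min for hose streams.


Sprinkler demand = 28 * 68.521 = 1918.588 L/min
Total = 1918.588 + 242.702 = 2161.29 L/min

2161.29 L/min


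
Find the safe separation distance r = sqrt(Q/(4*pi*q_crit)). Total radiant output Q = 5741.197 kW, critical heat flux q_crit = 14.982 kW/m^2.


4*pi*q_crit = 188.27
Q/(4*pi*q_crit) = 30.495
r = sqrt(30.495) = 5.5222 m

5.5222 m


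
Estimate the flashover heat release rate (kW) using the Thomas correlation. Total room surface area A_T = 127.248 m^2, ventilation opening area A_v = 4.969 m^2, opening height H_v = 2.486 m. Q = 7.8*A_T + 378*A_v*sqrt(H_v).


7.8*A_T = 992.53
sqrt(H_v) = 1.5767
378*A_v*sqrt(H_v) = 2961.5
Q = 992.53 + 2961.5 = 3954.0 kW

3954.0 kW


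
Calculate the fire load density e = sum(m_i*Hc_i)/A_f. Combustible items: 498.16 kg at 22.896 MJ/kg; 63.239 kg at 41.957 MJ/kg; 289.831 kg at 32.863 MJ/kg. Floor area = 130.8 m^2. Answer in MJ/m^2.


Total energy = 498.16*22.896 + 63.239*41.957 + 289.831*32.863
= 11405.87 + 2653.319 + 9524.716
= 23583.91 MJ
e = 23583.91 / 130.8 = 180.31 MJ/m^2

180.31 MJ/m^2


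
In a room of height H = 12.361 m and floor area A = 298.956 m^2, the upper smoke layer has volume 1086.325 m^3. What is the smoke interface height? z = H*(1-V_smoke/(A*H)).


V/(A*H) = 0.29397
1 - 0.29397 = 0.70603
z = 12.361 * 0.70603 = 8.7273 m

8.7273 m


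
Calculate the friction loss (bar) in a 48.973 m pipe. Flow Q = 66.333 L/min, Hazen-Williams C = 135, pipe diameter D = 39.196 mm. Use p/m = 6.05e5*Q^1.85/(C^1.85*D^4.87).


Q^1.85 = 2345.3
C^1.85 = 8732.1
D^4.87 = 5.7423e+07
p/m = 0.0028298 bar/m
p_total = 0.0028298 * 48.973 = 0.13858 bar

0.13858 bar


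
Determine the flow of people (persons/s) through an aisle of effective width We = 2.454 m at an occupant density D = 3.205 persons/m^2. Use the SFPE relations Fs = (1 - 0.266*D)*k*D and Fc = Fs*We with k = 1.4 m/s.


1 - 0.266*D = 1 - 0.266*3.205 = 0.14747
Fs = 0.14747 * 1.4 * 3.205 = 0.66170 persons/(s*m)
Fc = 0.66170 * 2.454 = 1.6238 persons/s

1.6238 persons/s


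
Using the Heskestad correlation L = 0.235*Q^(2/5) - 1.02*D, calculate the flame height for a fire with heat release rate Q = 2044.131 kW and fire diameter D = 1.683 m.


Q^(2/5) = 21.096
0.235 * Q^(2/5) = 4.9576
1.02 * D = 1.7167
L = 3.2409 m

3.2409 m


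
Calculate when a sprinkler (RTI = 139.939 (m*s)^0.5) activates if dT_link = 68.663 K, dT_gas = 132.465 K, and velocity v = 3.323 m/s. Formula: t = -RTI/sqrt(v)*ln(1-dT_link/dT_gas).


dT_link/dT_gas = 0.51835
ln(1 - 0.51835) = -0.73053
t = -139.939 / sqrt(3.323) * -0.73053 = 56.081 s

56.081 s


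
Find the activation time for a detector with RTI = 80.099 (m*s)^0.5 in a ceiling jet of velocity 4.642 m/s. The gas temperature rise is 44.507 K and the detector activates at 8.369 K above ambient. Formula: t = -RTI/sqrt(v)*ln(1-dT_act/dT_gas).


dT_act/dT_gas = 0.18804
ln(1 - 0.18804) = -0.20830
t = -80.099 / sqrt(4.642) * -0.20830 = 7.7440 s

7.7440 s


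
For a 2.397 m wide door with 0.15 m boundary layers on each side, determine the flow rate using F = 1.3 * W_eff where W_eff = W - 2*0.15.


W_eff = 2.397 - 0.30 = 2.097 m
F = 1.3 * 2.097 = 2.7261 persons/s

2.7261 persons/s


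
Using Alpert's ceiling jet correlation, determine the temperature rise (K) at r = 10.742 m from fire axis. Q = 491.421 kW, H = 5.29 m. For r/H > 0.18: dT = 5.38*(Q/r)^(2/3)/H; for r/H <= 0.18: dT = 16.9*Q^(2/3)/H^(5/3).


r/H = 10.742 / 5.29 = 2.0306
r/H > 0.18, so dT = 5.38*(Q/r)^(2/3)/H
Q/r = 45.748
(Q/r)^(2/3) = 12.791
dT = 5.38 * 12.791 / 5.29 = 13.009 K

13.009 K


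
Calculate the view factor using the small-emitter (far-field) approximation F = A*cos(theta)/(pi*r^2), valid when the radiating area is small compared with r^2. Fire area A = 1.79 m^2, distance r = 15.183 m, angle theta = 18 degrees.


cos(18 deg) = 0.95106
pi*r^2 = 724.21
F = 1.79 * 0.95106 / 724.21 = 0.0023507

0.0023507


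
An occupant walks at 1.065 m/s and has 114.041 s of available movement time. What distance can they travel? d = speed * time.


d = 1.065 * 114.041 = 121.45 m

121.45 m


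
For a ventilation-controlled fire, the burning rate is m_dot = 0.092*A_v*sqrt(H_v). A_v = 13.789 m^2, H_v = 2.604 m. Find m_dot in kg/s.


sqrt(H_v) = 1.6137
m_dot = 0.092 * 13.789 * 1.6137 = 2.0471 kg/s

2.0471 kg/s


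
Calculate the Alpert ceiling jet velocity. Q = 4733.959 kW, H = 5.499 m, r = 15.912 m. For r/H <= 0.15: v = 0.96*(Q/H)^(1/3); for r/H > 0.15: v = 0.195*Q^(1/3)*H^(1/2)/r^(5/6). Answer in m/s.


r/H = 15.912 / 5.499 = 2.8936
r/H > 0.15, so v = 0.195*Q^(1/3)*H^(1/2)/r^(5/6)
Q^(1/3) = 16.791
H^(1/2) = 2.3450
r^(5/6) = 10.033
v = 0.195 * 16.791 * 2.3450 / 10.033 = 0.76527 m/s

0.76527 m/s


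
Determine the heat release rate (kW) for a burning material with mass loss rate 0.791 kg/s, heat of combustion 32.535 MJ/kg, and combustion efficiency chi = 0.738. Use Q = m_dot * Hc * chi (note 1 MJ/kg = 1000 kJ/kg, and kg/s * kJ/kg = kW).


Hc = 32.535 MJ/kg = 32.535 * 1000 kJ/kg = 32535 kJ/kg
Q = 0.791 kg/s * 32535 kJ/kg * 0.738 = 18993 kW

18993 kW


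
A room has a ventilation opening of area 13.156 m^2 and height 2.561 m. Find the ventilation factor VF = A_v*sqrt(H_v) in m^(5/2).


sqrt(H_v) = 1.6003
VF = 13.156 * 1.6003 = 21.054 m^(5/2)

21.054 m^(5/2)


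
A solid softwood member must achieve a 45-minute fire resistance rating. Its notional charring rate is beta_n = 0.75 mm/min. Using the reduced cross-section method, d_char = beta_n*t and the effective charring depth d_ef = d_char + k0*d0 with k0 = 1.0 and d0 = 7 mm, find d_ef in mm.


d_char = 0.75 * 45 = 33.75 mm
d_ef = 33.75 + 1.0*7 = 40.75 mm

40.75 mm


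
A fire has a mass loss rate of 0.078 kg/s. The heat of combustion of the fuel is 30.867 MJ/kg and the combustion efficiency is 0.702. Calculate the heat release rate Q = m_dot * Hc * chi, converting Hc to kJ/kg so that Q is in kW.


Hc = 30.867 MJ/kg = 30.867 * 1000 kJ/kg = 30867 kJ/kg
Q = 0.078 kg/s * 30867 kJ/kg * 0.702 = 1690.2 kW

1690.2 kW


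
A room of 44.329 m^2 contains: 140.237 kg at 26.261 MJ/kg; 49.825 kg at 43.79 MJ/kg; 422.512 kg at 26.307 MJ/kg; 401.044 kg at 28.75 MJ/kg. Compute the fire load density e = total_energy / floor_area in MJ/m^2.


Total energy = 140.237*26.261 + 49.825*43.79 + 422.512*26.307 + 401.044*28.75
= 3682.764 + 2181.837 + 11115.02 + 11530.015
= 28509.64 MJ
e = 28509.64 / 44.329 = 643.14 MJ/m^2

643.14 MJ/m^2


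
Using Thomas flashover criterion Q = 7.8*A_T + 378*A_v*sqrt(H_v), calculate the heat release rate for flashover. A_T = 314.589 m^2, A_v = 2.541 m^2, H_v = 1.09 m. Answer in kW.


7.8*A_T = 2453.8
sqrt(H_v) = 1.0440
378*A_v*sqrt(H_v) = 1002.8
Q = 2453.8 + 1002.8 = 3456.6 kW

3456.6 kW


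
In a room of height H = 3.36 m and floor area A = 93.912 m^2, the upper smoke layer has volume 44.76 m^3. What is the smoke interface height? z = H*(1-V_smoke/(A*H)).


V/(A*H) = 0.14185
1 - 0.14185 = 0.85815
z = 3.36 * 0.85815 = 2.8834 m

2.8834 m


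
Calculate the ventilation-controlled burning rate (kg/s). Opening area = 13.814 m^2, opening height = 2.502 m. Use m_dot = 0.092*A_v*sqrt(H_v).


sqrt(H_v) = 1.5818
m_dot = 0.092 * 13.814 * 1.5818 = 2.0103 kg/s

2.0103 kg/s


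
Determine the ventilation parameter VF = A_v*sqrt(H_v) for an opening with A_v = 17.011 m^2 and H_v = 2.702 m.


sqrt(H_v) = 1.6438
VF = 17.011 * 1.6438 = 27.962 m^(5/2)

27.962 m^(5/2)


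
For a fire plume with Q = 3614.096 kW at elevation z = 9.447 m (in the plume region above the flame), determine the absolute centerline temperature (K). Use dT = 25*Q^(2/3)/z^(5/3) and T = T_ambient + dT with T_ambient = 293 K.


Q^(2/3) = 235.50
z^(5/3) = 42.217
dT = 25 * 235.50 / 42.217 = 139.46 K
T = 293 + 139.46 = 432.46 K

432.46 K


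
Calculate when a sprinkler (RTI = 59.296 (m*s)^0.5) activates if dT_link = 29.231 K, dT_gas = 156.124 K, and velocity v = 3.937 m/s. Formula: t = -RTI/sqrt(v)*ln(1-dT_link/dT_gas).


dT_link/dT_gas = 0.18723
ln(1 - 0.18723) = -0.20731
t = -59.296 / sqrt(3.937) * -0.20731 = 6.1952 s

6.1952 s


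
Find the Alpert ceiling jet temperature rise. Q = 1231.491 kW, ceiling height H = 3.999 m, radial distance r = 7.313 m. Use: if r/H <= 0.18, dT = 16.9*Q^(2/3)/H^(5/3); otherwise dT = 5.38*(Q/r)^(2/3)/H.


r/H = 7.313 / 3.999 = 1.8287
r/H > 0.18, so dT = 5.38*(Q/r)^(2/3)/H
Q/r = 168.40
(Q/r)^(2/3) = 30.495
dT = 5.38 * 30.495 / 3.999 = 41.026 K

41.026 K


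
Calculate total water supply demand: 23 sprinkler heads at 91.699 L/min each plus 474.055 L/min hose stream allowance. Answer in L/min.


Sprinkler demand = 23 * 91.699 = 2109.077 L/min
Total = 2109.077 + 474.055 = 2583.132 L/min

2583.132 L/min


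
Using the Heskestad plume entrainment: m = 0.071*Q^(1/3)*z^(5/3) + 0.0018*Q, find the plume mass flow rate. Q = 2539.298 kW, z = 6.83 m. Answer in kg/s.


Q^(1/3) = 13.643
z^(5/3) = 24.587
First term = 0.071 * 13.643 * 24.587 = 23.816
Second term = 0.0018 * 2539.298 = 4.5707
m = 28.386 kg/s

28.386 kg/s


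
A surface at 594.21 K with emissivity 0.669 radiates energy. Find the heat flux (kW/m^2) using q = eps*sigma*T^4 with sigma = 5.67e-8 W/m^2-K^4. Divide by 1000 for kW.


T^4 = 1.2467e+11
q = 0.669 * 5.67e-8 * 1.2467e+11 / 1000 = 4.7290 kW/m^2

4.7290 kW/m^2


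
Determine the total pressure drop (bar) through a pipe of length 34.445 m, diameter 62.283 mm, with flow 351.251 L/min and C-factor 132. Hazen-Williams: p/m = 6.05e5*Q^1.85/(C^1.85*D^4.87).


Q^1.85 = 51214
C^1.85 = 8376.5
D^4.87 = 5.4775e+08
p/m = 0.0067532 bar/m
p_total = 0.0067532 * 34.445 = 0.23261 bar

0.23261 bar


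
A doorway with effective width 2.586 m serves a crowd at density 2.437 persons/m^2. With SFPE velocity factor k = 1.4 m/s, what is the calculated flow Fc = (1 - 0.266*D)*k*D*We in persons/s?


1 - 0.266*D = 1 - 0.266*2.437 = 0.35176
Fs = 0.35176 * 1.4 * 2.437 = 1.2001 persons/(s*m)
Fc = 1.2001 * 2.586 = 3.1035 persons/s

3.1035 persons/s


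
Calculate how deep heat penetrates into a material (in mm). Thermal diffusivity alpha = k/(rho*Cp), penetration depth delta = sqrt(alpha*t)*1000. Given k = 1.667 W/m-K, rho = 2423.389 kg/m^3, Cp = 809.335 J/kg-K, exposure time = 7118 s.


alpha = 1.667 / (2423.389 * 809.335) = 8.4993e-07 m^2/s
alpha * t = 0.0060498
delta = sqrt(0.0060498) * 1000 = 77.781 mm

77.781 mm


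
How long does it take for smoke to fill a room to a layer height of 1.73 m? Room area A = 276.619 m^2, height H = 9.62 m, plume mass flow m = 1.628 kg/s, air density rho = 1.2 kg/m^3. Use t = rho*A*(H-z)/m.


H - z = 7.89 m
t = 1.2 * 276.619 * 7.89 / 1.628 = 1608.7 s

1608.7 s


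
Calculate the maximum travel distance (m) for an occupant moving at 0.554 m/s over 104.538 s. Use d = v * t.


d = 0.554 * 104.538 = 57.914 m

57.914 m


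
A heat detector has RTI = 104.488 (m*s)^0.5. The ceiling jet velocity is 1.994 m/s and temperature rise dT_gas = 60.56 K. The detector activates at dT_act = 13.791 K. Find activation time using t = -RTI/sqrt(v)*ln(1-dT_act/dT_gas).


dT_act/dT_gas = 0.22772
ln(1 - 0.22772) = -0.25841
t = -104.488 / sqrt(1.994) * -0.25841 = 19.121 s

19.121 s


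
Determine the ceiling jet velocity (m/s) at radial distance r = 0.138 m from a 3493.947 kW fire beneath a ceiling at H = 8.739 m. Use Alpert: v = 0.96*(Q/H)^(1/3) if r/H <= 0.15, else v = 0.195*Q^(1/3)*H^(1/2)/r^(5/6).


r/H = 0.138 / 8.739 = 0.015791
r/H <= 0.15, so v = 0.96*(Q/H)^(1/3)
Q/H = 399.81
(Q/H)^(1/3) = 7.3669
v = 0.96 * 7.3669 = 7.0722 m/s

7.0722 m/s


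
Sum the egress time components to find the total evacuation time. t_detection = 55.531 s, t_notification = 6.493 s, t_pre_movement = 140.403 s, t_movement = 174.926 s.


Total = 55.531 + 6.493 + 140.403 + 174.926 = 377.353 s

377.353 s


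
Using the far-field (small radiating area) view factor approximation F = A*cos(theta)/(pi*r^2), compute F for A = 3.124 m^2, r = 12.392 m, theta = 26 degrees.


cos(26 deg) = 0.89879
pi*r^2 = 482.43
F = 3.124 * 0.89879 / 482.43 = 0.0058202

0.0058202


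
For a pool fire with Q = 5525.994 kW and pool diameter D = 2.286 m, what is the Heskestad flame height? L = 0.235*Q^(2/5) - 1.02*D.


Q^(2/5) = 31.402
0.235 * Q^(2/5) = 7.3796
1.02 * D = 2.3317
L = 5.0479 m

5.0479 m


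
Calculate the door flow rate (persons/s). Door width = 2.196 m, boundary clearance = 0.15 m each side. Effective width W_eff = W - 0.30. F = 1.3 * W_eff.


W_eff = 2.196 - 0.30 = 1.896 m
F = 1.3 * 1.896 = 2.4648 persons/s

2.4648 persons/s


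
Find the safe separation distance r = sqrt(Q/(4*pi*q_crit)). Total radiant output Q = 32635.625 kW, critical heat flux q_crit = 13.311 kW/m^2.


4*pi*q_crit = 167.27
Q/(4*pi*q_crit) = 195.11
r = sqrt(195.11) = 13.968 m

13.968 m


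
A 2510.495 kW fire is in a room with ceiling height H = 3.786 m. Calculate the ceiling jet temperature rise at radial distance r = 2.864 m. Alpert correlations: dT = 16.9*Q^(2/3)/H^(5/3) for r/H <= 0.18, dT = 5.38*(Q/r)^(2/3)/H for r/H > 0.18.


r/H = 2.864 / 3.786 = 0.75647
r/H > 0.18, so dT = 5.38*(Q/r)^(2/3)/H
Q/r = 876.57
(Q/r)^(2/3) = 91.592
dT = 5.38 * 91.592 / 3.786 = 130.15 K

130.15 K


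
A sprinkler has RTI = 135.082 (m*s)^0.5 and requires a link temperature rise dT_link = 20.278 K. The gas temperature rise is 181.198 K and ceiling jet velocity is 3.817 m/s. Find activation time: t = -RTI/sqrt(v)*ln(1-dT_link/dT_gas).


dT_link/dT_gas = 0.11191
ln(1 - 0.11191) = -0.11868
t = -135.082 / sqrt(3.817) * -0.11868 = 8.2059 s

8.2059 s


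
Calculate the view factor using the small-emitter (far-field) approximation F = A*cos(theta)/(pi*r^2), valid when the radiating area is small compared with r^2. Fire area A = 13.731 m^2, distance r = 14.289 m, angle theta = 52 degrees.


cos(52 deg) = 0.61566
pi*r^2 = 641.44
F = 13.731 * 0.61566 / 641.44 = 0.013179

0.013179


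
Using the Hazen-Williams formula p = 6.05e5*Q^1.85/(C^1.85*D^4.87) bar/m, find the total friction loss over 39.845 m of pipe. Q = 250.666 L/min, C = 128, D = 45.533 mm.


Q^1.85 = 27436
C^1.85 = 7913.0
D^4.87 = 1.1914e+08
p/m = 0.017607 bar/m
p_total = 0.017607 * 39.845 = 0.70157 bar

0.70157 bar


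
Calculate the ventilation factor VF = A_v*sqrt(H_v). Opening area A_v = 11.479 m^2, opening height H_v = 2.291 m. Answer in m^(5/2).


sqrt(H_v) = 1.5136
VF = 11.479 * 1.5136 = 17.375 m^(5/2)

17.375 m^(5/2)


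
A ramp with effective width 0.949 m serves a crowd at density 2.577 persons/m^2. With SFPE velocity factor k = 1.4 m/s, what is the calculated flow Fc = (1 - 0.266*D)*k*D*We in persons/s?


1 - 0.266*D = 1 - 0.266*2.577 = 0.31452
Fs = 0.31452 * 1.4 * 2.577 = 1.1347 persons/(s*m)
Fc = 1.1347 * 0.949 = 1.0768 persons/s

1.0768 persons/s


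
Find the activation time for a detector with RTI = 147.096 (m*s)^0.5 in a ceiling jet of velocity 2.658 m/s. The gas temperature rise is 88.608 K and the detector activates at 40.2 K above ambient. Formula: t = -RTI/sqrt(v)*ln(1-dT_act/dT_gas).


dT_act/dT_gas = 0.45368
ln(1 - 0.45368) = -0.60456
t = -147.096 / sqrt(2.658) * -0.60456 = 54.546 s

54.546 s


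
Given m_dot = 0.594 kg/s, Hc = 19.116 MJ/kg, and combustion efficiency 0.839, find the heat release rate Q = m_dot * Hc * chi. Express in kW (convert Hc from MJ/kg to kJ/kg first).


Hc = 19.116 MJ/kg = 19.116 * 1000 kJ/kg = 19116 kJ/kg
Q = 0.594 kg/s * 19116 kJ/kg * 0.839 = 9526.8 kW

9526.8 kW


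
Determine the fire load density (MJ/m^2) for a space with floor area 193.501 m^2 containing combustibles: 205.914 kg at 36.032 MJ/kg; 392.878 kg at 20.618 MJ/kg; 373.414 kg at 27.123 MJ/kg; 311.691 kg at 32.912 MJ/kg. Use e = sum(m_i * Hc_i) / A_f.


Total energy = 205.914*36.032 + 392.878*20.618 + 373.414*27.123 + 311.691*32.912
= 7419.493 + 8100.359 + 10128.11 + 10258.37
= 35906.33 MJ
e = 35906.33 / 193.501 = 185.56 MJ/m^2

185.56 MJ/m^2


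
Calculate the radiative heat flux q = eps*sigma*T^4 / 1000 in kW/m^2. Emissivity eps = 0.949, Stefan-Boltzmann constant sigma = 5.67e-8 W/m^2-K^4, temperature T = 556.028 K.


T^4 = 9.5584e+10
q = 0.949 * 5.67e-8 * 9.5584e+10 / 1000 = 5.1432 kW/m^2

5.1432 kW/m^2


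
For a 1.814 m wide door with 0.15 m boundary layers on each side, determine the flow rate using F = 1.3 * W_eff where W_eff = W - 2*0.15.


W_eff = 1.814 - 0.30 = 1.514 m
F = 1.3 * 1.514 = 1.9682 persons/s

1.9682 persons/s
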